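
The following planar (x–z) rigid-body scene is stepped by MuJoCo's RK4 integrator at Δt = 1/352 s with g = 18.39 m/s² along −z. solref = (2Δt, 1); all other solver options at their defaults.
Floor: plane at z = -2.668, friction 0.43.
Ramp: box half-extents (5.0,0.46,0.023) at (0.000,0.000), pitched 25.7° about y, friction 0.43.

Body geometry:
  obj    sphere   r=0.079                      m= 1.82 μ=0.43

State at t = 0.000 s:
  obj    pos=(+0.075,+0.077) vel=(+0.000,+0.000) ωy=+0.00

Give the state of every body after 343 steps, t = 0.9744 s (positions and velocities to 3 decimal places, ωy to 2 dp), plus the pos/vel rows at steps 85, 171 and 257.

State at t = 0.9744 s:
  obj    pos=(+2.512,-1.096) vel=(+5.002,-2.407) ωy=+70.26

Key-timestep trajectory:
   step    t(s)  obj.x    obj.z    obj.vx   obj.vz 
     85  0.2415   +0.225  +0.005  +1.240  -0.597
    171  0.4858   +0.681  -0.214  +2.494  -1.200
    257  0.7301   +1.443  -0.581  +3.748  -1.804


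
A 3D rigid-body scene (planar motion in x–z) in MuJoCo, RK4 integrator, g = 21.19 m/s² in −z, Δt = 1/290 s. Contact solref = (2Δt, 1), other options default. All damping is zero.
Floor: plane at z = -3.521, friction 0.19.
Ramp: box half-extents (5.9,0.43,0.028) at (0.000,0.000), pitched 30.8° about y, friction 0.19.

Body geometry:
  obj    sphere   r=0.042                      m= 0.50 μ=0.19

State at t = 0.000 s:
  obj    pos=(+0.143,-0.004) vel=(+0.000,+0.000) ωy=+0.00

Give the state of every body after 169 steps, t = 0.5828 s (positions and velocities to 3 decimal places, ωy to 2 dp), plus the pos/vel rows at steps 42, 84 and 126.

State at t = 0.5828 s:
  obj    pos=(+1.274,-0.678) vel=(+3.880,-2.313) ωy=+107.50

Key-timestep trajectory:
   step    t(s)  obj.x    obj.z    obj.vx   obj.vz 
     42  0.1448   +0.213  -0.045  +0.965  -0.575
     84  0.2897   +0.423  -0.170  +1.929  -1.150
    126  0.4345   +0.772  -0.379  +2.893  -1.724


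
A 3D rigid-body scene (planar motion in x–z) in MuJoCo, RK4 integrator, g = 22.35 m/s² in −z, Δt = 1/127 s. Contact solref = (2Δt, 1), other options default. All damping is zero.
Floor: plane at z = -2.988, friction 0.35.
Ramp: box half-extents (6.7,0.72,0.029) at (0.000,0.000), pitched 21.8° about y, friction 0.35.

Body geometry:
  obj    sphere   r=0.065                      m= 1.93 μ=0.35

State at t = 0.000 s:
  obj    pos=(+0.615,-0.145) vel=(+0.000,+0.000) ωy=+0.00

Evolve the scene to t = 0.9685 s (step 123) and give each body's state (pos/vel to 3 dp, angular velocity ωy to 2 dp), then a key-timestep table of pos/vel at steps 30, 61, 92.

State at t = 0.9685 s:
  obj    pos=(+3.197,-1.177) vel=(+5.331,-2.132) ωy=+88.32

Key-timestep trajectory:
   step    t(s)  obj.x    obj.z    obj.vx   obj.vz 
     30  0.2362   +0.769  -0.206  +1.301  -0.520
     61  0.4803   +1.250  -0.399  +2.644  -1.058
     92  0.7244   +2.060  -0.723  +3.987  -1.595


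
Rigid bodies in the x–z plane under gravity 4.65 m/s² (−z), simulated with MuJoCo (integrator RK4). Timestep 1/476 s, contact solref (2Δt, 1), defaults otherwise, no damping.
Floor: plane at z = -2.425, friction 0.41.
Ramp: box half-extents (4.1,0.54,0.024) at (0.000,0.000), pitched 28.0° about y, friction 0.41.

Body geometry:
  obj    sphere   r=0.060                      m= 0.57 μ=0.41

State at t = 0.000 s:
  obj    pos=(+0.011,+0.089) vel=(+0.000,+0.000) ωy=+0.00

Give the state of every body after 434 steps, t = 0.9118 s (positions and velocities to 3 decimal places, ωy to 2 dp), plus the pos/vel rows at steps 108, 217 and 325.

State at t = 0.9118 s:
  obj    pos=(+0.583,-0.215) vel=(+1.255,-0.667) ωy=+23.69

Key-timestep trajectory:
   step    t(s)  obj.x    obj.z    obj.vx   obj.vz 
    108  0.2269   +0.047  +0.070  +0.312  -0.166
    217  0.4559   +0.154  +0.013  +0.628  -0.334
    325  0.6828   +0.332  -0.081  +0.940  -0.500


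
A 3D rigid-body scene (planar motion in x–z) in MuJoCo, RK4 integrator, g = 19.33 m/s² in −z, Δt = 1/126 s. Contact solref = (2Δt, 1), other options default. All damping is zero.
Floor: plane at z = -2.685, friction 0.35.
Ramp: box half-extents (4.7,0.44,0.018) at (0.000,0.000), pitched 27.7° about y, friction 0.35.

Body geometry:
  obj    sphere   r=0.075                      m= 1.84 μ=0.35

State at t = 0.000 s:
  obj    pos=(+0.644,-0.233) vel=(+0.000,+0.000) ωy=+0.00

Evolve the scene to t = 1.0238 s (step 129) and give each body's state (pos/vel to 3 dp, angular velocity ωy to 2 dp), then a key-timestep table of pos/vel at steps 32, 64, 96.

State at t = 1.0238 s:
  obj    pos=(+3.622,-1.797) vel=(+5.818,-3.054) ωy=+87.59

Key-timestep trajectory:
   step    t(s)  obj.x    obj.z    obj.vx   obj.vz 
     32  0.2540   +0.827  -0.329  +1.443  -0.758
     64  0.5079   +1.377  -0.618  +2.886  -1.515
     96  0.7619   +2.293  -1.099  +4.329  -2.273


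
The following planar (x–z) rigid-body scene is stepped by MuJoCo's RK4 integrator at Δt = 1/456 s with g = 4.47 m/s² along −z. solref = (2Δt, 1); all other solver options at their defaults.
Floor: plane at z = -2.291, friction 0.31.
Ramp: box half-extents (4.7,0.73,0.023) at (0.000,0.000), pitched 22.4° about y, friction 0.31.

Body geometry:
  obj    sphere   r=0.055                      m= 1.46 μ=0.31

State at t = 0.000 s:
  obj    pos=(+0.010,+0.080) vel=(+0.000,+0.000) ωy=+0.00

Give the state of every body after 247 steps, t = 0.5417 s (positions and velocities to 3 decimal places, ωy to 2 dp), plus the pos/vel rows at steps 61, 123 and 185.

State at t = 0.5417 s:
  obj    pos=(+0.175,+0.012) vel=(+0.609,-0.251) ωy=+11.98

Key-timestep trajectory:
   step    t(s)  obj.x    obj.z    obj.vx   obj.vz 
     61  0.1338   +0.020  +0.076  +0.151  -0.062
    123  0.2697   +0.051  +0.063  +0.303  -0.125
    185  0.4057   +0.103  +0.042  +0.456  -0.188


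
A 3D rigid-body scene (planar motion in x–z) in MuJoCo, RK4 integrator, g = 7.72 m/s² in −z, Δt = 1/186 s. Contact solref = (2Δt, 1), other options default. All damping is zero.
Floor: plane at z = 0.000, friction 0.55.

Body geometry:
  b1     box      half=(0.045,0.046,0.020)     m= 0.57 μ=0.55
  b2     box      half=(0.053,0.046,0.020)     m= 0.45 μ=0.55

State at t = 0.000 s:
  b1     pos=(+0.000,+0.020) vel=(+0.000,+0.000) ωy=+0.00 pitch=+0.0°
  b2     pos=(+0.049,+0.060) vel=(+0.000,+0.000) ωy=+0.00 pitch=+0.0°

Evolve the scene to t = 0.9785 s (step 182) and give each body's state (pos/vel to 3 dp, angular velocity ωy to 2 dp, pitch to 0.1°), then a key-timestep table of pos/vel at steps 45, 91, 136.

State at t = 0.9785 s:
  b1     pos=(+0.000,+0.020) vel=(+0.000,+0.000) ωy=+0.00 pitch=+0.0°
  b2     pos=(+0.062,+0.051) vel=(+0.000,+0.000) ωy=-0.01 pitch=+44.1°

Key-timestep trajectory:
   step    t(s)  b1.x    b1.z    b1.vx   b1.vz   b2.x    b2.z    b2.vx   b2.vz 
     45  0.2419   +0.000  +0.020  +0.000  +0.000   +0.064  +0.051  +0.086  +0.101
     91  0.4892   +0.000  +0.020  +0.000  +0.000   +0.062  +0.051  +0.002  +0.001
    136  0.7312   +0.000  +0.020  +0.000  +0.000   +0.062  +0.051  +0.000  +0.000


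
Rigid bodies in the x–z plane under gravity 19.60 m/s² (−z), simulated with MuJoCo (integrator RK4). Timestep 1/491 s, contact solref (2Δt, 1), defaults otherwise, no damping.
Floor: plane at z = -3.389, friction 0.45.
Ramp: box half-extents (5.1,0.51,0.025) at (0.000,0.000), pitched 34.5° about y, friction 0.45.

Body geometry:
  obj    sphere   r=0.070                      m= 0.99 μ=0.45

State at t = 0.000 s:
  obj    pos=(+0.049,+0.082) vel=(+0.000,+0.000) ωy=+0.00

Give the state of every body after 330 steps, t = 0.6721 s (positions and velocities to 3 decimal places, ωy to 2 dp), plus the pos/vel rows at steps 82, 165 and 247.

State at t = 0.6721 s:
  obj    pos=(+1.525,-0.933) vel=(+4.392,-3.019) ωy=+76.13

Key-timestep trajectory:
   step    t(s)  obj.x    obj.z    obj.vx   obj.vz 
     82  0.1670   +0.140  +0.019  +1.092  -0.750
    165  0.3360   +0.418  -0.172  +2.196  -1.509
    247  0.5031   +0.876  -0.487  +3.288  -2.260


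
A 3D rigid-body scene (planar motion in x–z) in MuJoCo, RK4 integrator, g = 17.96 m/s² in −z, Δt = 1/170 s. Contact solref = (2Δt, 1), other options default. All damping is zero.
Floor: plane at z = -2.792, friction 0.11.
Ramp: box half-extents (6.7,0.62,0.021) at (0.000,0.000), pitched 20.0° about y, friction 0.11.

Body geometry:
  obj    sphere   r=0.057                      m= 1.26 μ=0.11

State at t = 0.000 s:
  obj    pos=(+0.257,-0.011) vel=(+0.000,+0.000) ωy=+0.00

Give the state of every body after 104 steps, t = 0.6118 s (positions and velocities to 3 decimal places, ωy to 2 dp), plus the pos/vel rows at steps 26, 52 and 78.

State at t = 0.6118 s:
  obj    pos=(+1.029,-0.292) vel=(+2.523,-0.918) ωy=+47.06

Key-timestep trajectory:
   step    t(s)  obj.x    obj.z    obj.vx   obj.vz 
     26  0.1529   +0.305  -0.028  +0.631  -0.230
     52  0.3059   +0.450  -0.081  +1.262  -0.459
     78  0.4588   +0.691  -0.169  +1.892  -0.689


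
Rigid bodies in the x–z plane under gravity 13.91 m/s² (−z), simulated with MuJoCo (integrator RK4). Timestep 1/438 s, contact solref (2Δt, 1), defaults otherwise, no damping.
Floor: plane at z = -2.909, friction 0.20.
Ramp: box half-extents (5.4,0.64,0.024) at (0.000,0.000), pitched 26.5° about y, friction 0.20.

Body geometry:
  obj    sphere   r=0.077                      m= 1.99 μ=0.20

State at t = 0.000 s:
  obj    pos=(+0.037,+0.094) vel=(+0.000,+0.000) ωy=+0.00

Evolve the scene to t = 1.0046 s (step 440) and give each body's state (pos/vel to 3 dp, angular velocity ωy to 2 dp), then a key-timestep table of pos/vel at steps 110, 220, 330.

State at t = 1.0046 s:
  obj    pos=(+2.039,-0.904) vel=(+3.986,-1.987) ωy=+57.83

Key-timestep trajectory:
   step    t(s)  obj.x    obj.z    obj.vx   obj.vz 
    110  0.2511   +0.162  +0.032  +0.997  -0.497
    220  0.5023   +0.538  -0.155  +1.993  -0.994
    330  0.7534   +1.163  -0.467  +2.989  -1.490


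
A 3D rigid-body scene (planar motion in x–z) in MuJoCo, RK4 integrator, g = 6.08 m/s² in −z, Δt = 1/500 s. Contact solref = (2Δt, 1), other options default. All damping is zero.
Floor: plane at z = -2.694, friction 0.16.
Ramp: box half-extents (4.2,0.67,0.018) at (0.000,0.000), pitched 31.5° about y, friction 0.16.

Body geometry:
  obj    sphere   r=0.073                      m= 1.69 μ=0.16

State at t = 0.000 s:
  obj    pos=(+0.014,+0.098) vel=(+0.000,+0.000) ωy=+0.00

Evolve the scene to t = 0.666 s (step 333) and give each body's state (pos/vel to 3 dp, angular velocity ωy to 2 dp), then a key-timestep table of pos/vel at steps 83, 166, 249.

State at t = 0.666 s:
  obj    pos=(+0.459,-0.174) vel=(+1.330,-0.829) ωy=+18.80

Key-timestep trajectory:
   step    t(s)  obj.x    obj.z    obj.vx   obj.vz 
     83  0.1660   +0.042  +0.081  +0.334  -0.204
    166  0.3320   +0.125  +0.030  +0.666  -0.407
    249  0.4980   +0.263  -0.054  +1.000  -0.607


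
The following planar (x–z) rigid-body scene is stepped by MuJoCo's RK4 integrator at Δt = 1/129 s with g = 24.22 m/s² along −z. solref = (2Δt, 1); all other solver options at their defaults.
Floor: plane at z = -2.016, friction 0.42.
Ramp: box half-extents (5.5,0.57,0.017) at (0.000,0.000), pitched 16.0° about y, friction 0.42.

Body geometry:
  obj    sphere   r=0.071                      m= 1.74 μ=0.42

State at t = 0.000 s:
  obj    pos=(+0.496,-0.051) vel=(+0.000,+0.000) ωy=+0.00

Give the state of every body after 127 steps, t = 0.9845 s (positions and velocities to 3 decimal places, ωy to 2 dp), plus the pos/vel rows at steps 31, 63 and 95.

State at t = 0.9845 s:
  obj    pos=(+2.717,-0.688) vel=(+4.512,-1.294) ωy=+66.11

Key-timestep trajectory:
   step    t(s)  obj.x    obj.z    obj.vx   obj.vz 
     31  0.2403   +0.628  -0.089  +1.102  -0.316
     63  0.4884   +1.043  -0.208  +2.238  -0.642
     95  0.7364   +1.739  -0.407  +3.375  -0.968


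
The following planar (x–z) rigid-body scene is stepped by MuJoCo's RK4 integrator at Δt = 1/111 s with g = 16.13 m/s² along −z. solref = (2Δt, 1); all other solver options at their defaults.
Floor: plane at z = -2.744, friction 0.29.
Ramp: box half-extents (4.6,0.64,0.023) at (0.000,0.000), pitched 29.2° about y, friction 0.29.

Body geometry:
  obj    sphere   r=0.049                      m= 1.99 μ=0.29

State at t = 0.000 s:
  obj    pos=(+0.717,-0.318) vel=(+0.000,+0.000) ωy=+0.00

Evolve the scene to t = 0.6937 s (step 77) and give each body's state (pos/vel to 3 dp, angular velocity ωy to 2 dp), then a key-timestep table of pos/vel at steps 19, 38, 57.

State at t = 0.6937 s:
  obj    pos=(+1.898,-0.978) vel=(+3.404,-1.902) ωy=+79.53

Key-timestep trajectory:
   step    t(s)  obj.x    obj.z    obj.vx   obj.vz 
     19  0.1712   +0.789  -0.358  +0.840  -0.469
     38  0.3423   +1.005  -0.479  +1.680  -0.939
     57  0.5135   +1.364  -0.680  +2.520  -1.408


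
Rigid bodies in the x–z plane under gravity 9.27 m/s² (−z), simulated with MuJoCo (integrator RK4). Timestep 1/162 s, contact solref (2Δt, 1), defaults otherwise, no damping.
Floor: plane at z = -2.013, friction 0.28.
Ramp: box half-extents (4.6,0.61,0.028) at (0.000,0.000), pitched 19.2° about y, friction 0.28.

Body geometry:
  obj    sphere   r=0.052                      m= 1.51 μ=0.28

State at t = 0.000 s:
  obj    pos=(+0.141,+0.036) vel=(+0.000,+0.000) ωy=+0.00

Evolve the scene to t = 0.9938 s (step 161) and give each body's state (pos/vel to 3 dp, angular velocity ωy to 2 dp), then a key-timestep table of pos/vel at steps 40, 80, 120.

State at t = 0.9938 s:
  obj    pos=(+1.157,-0.318) vel=(+2.044,-0.712) ωy=+41.61

Key-timestep trajectory:
   step    t(s)  obj.x    obj.z    obj.vx   obj.vz 
     40  0.2469   +0.204  +0.014  +0.508  -0.177
     80  0.4938   +0.392  -0.052  +1.016  -0.354
    120  0.7407   +0.705  -0.161  +1.523  -0.530


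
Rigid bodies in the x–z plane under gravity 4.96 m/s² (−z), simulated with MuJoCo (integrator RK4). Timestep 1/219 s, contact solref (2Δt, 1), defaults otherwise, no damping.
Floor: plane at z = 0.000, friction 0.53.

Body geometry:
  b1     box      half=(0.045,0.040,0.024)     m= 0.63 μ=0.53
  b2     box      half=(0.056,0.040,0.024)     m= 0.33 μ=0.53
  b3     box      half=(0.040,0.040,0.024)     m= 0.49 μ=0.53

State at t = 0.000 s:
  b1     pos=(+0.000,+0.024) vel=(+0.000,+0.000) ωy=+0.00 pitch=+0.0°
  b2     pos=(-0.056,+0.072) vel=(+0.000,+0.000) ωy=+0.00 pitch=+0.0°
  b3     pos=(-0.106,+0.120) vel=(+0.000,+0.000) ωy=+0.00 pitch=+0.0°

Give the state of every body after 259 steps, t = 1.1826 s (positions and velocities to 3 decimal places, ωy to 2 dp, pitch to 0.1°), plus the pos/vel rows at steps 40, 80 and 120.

State at t = 1.1826 s:
  b1     pos=(+0.000,+0.024) vel=(+0.000,+0.000) ωy=+0.00 pitch=+0.0°
  b2     pos=(-0.168,+0.054) vel=(+0.000,+0.000) ωy=+0.00 pitch=-141.3°
  b3     pos=(-0.239,+0.024) vel=(+0.000,+0.000) ωy=+0.00 pitch=+180.0°

Key-timestep trajectory:
   step    t(s)  b1.x    b1.z    b1.vx   b1.vz   b2.x    b2.z    b2.vx   b2.vz   b3.x    b3.z    b3.vx   b3.vz 
     40  0.1826   +0.000  +0.024  +0.000  +0.000   -0.069  +0.058  -0.113  -0.210   -0.129  +0.071  -0.218  -0.613
     80  0.3653   +0.000  +0.024  +0.000  +0.000   -0.115  +0.056  -0.242  +0.040   -0.192  +0.047  -0.253  +0.013
    120  0.5479   +0.000  +0.024  +0.000  +0.000   -0.148  +0.060  -0.175  -0.028   -0.238  +0.023  +0.012  +0.071


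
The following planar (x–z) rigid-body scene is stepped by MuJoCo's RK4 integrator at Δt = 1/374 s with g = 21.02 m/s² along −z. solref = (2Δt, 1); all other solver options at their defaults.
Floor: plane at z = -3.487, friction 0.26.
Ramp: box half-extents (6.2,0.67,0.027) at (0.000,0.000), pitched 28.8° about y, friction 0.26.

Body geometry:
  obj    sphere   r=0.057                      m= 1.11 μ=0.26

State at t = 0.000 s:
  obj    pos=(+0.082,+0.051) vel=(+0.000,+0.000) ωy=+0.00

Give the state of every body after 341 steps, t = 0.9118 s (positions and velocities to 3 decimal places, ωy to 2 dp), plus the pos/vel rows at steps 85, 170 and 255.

State at t = 0.9118 s:
  obj    pos=(+2.717,-1.398) vel=(+5.779,-3.177) ωy=+115.69

Key-timestep trajectory:
   step    t(s)  obj.x    obj.z    obj.vx   obj.vz 
     85  0.2273   +0.246  -0.039  +1.441  -0.792
    170  0.4545   +0.737  -0.309  +2.881  -1.584
    255  0.6818   +1.555  -0.759  +4.322  -2.376


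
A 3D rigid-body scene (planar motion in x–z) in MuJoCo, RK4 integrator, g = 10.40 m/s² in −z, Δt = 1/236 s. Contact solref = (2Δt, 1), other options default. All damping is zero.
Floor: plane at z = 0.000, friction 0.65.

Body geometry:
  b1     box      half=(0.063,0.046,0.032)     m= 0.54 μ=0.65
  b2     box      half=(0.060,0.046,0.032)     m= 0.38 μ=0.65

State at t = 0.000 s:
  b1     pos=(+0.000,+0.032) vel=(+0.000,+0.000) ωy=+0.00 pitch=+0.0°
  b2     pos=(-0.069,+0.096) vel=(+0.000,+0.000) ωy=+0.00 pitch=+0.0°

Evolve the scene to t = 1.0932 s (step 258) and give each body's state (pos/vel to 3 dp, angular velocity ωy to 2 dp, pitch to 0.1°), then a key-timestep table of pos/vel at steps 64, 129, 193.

State at t = 1.0932 s:
  b1     pos=(+0.000,+0.032) vel=(+0.000,+0.000) ωy=+0.00 pitch=+0.0°
  b2     pos=(-0.125,+0.060) vel=(+0.001,+0.001) ωy=+0.01 pitch=-90.0°

Key-timestep trajectory:
   step    t(s)  b1.x    b1.z    b1.vx   b1.vz   b2.x    b2.z    b2.vx   b2.vz 
     64  0.2712   +0.000  +0.032  +0.000  +0.000   -0.109  +0.066  -0.404  -0.055
    129  0.5466   +0.000  +0.032  +0.000  +0.000   -0.148  +0.067  +0.042  -0.006
    193  0.8178   +0.000  +0.032  +0.000  +0.000   -0.121  +0.062  -0.127  -0.056


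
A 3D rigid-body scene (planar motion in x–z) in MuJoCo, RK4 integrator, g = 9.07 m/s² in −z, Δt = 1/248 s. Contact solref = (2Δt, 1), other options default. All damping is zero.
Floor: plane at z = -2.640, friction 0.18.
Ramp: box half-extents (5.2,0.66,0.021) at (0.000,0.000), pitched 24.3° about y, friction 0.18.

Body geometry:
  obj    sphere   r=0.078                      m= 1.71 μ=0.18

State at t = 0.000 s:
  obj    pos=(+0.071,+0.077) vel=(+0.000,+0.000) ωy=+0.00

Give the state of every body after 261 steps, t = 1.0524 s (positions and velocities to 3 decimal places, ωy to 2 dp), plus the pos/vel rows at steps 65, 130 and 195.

State at t = 1.0524 s:
  obj    pos=(+1.417,-0.531) vel=(+2.557,-1.155) ωy=+35.96

Key-timestep trajectory:
   step    t(s)  obj.x    obj.z    obj.vx   obj.vz 
     65  0.2621   +0.154  +0.039  +0.637  -0.288
    130  0.5242   +0.405  -0.074  +1.274  -0.575
    195  0.7863   +0.822  -0.263  +1.911  -0.863


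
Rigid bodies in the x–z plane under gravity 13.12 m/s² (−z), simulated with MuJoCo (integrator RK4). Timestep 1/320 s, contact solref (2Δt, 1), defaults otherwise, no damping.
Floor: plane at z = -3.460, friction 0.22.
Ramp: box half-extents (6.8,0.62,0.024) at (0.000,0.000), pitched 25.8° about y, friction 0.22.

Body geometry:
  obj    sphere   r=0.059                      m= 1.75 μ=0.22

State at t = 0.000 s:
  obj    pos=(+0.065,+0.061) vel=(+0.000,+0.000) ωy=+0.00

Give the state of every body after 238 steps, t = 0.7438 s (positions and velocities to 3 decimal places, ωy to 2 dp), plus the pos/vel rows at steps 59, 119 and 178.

State at t = 0.7438 s:
  obj    pos=(+1.081,-0.430) vel=(+2.731,-1.320) ωy=+51.41

Key-timestep trajectory:
   step    t(s)  obj.x    obj.z    obj.vx   obj.vz 
     59  0.1844   +0.127  +0.031  +0.677  -0.327
    119  0.3719   +0.319  -0.062  +1.366  -0.660
    178  0.5563   +0.633  -0.214  +2.043  -0.988


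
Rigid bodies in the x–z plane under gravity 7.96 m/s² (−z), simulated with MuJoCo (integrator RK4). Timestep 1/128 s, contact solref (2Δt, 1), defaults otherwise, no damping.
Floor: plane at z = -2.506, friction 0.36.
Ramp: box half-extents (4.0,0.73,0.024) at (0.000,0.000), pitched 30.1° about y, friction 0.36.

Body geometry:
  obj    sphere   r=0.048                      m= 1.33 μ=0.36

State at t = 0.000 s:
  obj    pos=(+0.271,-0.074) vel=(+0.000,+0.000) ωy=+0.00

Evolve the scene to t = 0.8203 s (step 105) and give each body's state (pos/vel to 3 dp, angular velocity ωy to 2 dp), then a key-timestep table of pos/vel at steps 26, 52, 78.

State at t = 0.8203 s:
  obj    pos=(+1.101,-0.555) vel=(+2.024,-1.173) ωy=+48.72

Key-timestep trajectory:
   step    t(s)  obj.x    obj.z    obj.vx   obj.vz 
     26  0.2031   +0.322  -0.103  +0.501  -0.291
     52  0.4062   +0.475  -0.192  +1.002  -0.581
     78  0.6094   +0.729  -0.339  +1.503  -0.871


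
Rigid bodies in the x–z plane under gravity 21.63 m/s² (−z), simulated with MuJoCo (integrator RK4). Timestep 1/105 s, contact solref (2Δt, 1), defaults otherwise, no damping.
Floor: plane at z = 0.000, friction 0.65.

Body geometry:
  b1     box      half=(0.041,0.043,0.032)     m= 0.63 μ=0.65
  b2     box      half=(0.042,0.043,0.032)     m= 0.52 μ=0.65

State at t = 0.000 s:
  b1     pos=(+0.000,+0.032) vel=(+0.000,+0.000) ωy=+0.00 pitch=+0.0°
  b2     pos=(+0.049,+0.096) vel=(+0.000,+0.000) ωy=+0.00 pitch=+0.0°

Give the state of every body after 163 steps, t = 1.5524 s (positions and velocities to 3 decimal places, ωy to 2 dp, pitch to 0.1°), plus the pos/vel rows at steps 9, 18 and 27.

State at t = 1.5524 s:
  b1     pos=(+0.000,+0.032) vel=(+0.000,+0.000) ωy=+0.00 pitch=+0.0°
  b2     pos=(+0.087,+0.042) vel=(+0.000,+0.000) ωy=+0.00 pitch=+90.0°

Key-timestep trajectory:
   step    t(s)  b1.x    b1.z    b1.vx   b1.vz   b2.x    b2.z    b2.vx   b2.vz 
      9  0.0857   +0.000  +0.032  -0.001  +0.005   +0.060  +0.091  +0.287  -0.201
     18  0.1714   +0.000  +0.032  +0.000  +0.000   +0.092  +0.033  +0.193  -0.084
     27  0.2571   +0.000  +0.032  +0.000  +0.000   +0.088  +0.041  -0.023  +0.023


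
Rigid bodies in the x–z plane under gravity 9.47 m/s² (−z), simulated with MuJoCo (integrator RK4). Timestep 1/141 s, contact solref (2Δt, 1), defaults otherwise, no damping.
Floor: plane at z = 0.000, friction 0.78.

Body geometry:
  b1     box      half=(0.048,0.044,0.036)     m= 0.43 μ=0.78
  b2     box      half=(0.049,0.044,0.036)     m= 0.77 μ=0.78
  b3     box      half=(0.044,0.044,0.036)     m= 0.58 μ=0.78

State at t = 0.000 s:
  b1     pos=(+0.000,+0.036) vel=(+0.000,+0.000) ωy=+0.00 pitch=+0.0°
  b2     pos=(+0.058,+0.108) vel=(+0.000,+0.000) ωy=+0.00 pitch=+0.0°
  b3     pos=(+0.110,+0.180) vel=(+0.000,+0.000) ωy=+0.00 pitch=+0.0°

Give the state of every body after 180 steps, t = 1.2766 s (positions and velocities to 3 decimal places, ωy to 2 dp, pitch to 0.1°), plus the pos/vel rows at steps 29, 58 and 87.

State at t = 1.2766 s:
  b1     pos=(+0.000,+0.036) vel=(+0.000,+0.000) ωy=+0.00 pitch=+0.0°
  b2     pos=(+0.101,+0.049) vel=(+0.000,+0.000) ωy=+0.00 pitch=+90.0°
  b3     pos=(+0.222,+0.044) vel=(+0.000,+0.000) ωy=+0.00 pitch=+90.0°

Key-timestep trajectory:
   step    t(s)  b1.x    b1.z    b1.vx   b1.vz   b2.x    b2.z    b2.vx   b2.vz   b3.x    b3.z    b3.vx   b3.vz 
     29  0.2057   +0.000  +0.036  +0.000  +0.001   +0.085  +0.082  +0.233  -0.510   +0.179  +0.089  +0.499  -1.204
     58  0.4113   +0.000  +0.036  +0.000  +0.000   +0.100  +0.048  -0.186  -0.119   +0.247  +0.056  +0.069  +0.013
     87  0.6170   +0.000  +0.036  +0.000  +0.000   +0.101  +0.049  +0.000  +0.000   +0.233  +0.051  -0.240  -0.144


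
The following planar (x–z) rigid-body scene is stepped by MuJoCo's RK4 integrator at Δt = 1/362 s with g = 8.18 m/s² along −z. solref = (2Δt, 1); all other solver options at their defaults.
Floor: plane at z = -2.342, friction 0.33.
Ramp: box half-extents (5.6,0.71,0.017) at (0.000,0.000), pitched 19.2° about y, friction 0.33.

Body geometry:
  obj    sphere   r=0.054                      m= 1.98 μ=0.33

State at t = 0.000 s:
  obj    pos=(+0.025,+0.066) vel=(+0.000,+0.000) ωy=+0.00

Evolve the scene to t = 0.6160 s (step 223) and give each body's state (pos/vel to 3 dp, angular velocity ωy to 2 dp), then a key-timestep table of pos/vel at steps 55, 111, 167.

State at t = 0.6160 s:
  obj    pos=(+0.369,-0.053) vel=(+1.118,-0.389) ωy=+21.92

Key-timestep trajectory:
   step    t(s)  obj.x    obj.z    obj.vx   obj.vz 
     55  0.1519   +0.046  +0.059  +0.276  -0.096
    111  0.3066   +0.110  +0.037  +0.556  -0.194
    167  0.4613   +0.218  -0.001  +0.837  -0.292


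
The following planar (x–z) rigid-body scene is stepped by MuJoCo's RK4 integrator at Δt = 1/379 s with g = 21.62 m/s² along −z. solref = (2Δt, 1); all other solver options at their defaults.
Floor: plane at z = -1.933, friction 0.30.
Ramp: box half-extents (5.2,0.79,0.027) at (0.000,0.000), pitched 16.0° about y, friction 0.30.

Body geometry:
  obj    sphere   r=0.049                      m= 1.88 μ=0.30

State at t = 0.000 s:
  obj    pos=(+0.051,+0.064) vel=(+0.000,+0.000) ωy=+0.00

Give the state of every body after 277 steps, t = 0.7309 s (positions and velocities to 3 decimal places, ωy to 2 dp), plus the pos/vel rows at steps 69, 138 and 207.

State at t = 0.7309 s:
  obj    pos=(+1.144,-0.249) vel=(+2.991,-0.858) ωy=+63.48

Key-timestep trajectory:
   step    t(s)  obj.x    obj.z    obj.vx   obj.vz 
     69  0.1821   +0.119  +0.045  +0.745  -0.214
    138  0.3641   +0.322  -0.013  +1.490  -0.427
    207  0.5462   +0.661  -0.111  +2.235  -0.641


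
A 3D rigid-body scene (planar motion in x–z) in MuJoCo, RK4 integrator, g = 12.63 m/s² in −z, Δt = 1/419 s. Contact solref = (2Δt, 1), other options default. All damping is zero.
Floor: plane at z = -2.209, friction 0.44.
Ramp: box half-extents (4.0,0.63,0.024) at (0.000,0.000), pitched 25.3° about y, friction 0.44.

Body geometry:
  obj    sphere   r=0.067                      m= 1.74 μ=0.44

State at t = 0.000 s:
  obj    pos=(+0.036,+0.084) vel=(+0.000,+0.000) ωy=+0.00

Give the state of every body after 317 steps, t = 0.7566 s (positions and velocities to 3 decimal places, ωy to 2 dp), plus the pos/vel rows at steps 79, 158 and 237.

State at t = 0.7566 s:
  obj    pos=(+1.034,-0.388) vel=(+2.637,-1.247) ωy=+43.53

Key-timestep trajectory:
   step    t(s)  obj.x    obj.z    obj.vx   obj.vz 
     79  0.1885   +0.098  +0.054  +0.657  -0.311
    158  0.3771   +0.284  -0.033  +1.314  -0.621
    237  0.5656   +0.594  -0.180  +1.972  -0.932


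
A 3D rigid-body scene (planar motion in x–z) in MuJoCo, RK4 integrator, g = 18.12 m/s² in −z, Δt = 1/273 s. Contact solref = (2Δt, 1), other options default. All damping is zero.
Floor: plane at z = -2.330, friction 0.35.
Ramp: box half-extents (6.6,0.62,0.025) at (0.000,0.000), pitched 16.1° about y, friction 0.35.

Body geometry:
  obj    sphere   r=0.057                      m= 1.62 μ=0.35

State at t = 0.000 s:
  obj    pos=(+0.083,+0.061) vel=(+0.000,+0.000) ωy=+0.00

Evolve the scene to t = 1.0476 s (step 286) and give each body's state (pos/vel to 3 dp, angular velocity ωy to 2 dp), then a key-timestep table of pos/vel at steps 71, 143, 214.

State at t = 1.0476 s:
  obj    pos=(+1.976,-0.485) vel=(+3.613,-1.043) ωy=+65.96

Key-timestep trajectory:
   step    t(s)  obj.x    obj.z    obj.vx   obj.vz 
     71  0.2601   +0.200  +0.028  +0.897  -0.259
    143  0.5238   +0.556  -0.075  +1.806  -0.521
    214  0.7839   +1.143  -0.244  +2.703  -0.780


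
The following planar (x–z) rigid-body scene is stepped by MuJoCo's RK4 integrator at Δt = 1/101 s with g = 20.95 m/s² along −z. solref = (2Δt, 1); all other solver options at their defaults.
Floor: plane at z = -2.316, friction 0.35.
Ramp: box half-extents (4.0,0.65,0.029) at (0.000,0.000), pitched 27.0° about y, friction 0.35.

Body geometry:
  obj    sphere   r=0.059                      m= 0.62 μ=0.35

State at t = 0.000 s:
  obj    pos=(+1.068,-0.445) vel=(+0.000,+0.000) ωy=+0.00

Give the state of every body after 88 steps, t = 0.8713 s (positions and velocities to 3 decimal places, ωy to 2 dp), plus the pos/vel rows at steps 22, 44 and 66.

State at t = 0.8713 s:
  obj    pos=(+3.365,-1.616) vel=(+5.273,-2.687) ωy=+100.30

Key-timestep trajectory:
   step    t(s)  obj.x    obj.z    obj.vx   obj.vz 
     22  0.2178   +1.212  -0.519  +1.319  -0.672
     44  0.4356   +1.642  -0.738  +2.637  -1.343
     66  0.6535   +2.360  -1.104  +3.955  -2.015


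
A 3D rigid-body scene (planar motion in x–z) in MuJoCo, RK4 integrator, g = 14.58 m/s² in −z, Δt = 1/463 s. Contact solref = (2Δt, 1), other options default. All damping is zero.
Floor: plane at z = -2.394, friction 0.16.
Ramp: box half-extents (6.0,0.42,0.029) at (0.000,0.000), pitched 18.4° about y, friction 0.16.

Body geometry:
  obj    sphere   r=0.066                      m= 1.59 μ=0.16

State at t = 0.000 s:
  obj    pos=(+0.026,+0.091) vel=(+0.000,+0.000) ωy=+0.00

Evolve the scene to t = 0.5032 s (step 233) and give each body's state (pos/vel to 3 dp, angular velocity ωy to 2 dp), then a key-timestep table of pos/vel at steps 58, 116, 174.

State at t = 0.5032 s:
  obj    pos=(+0.421,-0.040) vel=(+1.570,-0.522) ωy=+25.06

Key-timestep trajectory:
   step    t(s)  obj.x    obj.z    obj.vx   obj.vz 
     58  0.1253   +0.051  +0.083  +0.391  -0.130
    116  0.2505   +0.124  +0.059  +0.782  -0.260
    174  0.3758   +0.246  +0.018  +1.172  -0.390


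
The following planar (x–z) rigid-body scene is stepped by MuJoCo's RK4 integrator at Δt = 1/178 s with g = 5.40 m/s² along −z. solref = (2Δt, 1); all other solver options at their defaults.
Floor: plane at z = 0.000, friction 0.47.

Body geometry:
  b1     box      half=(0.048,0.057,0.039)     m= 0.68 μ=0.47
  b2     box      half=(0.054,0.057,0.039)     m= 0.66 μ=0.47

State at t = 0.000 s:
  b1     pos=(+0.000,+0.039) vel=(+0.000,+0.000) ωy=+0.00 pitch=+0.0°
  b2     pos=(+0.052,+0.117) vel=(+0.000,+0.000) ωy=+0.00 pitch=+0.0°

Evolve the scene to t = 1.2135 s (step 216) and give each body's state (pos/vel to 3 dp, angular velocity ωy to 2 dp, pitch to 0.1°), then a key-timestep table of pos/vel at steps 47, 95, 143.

State at t = 1.2135 s:
  b1     pos=(+0.000,+0.039) vel=(+0.000,+0.000) ωy=+0.00 pitch=+0.0°
  b2     pos=(+0.103,+0.054) vel=(+0.000,+0.000) ωy=+0.00 pitch=+90.0°

Key-timestep trajectory:
   step    t(s)  b1.x    b1.z    b1.vx   b1.vz   b2.x    b2.z    b2.vx   b2.vz 
     47  0.2640   +0.000  +0.039  +0.000  +0.000   +0.066  +0.113  +0.132  -0.078
     95  0.5337   +0.000  +0.039  +0.000  +0.000   +0.118  +0.062  +0.127  +0.046
    143  0.8034   +0.000  +0.039  +0.000  +0.000   +0.111  +0.059  -0.185  -0.102


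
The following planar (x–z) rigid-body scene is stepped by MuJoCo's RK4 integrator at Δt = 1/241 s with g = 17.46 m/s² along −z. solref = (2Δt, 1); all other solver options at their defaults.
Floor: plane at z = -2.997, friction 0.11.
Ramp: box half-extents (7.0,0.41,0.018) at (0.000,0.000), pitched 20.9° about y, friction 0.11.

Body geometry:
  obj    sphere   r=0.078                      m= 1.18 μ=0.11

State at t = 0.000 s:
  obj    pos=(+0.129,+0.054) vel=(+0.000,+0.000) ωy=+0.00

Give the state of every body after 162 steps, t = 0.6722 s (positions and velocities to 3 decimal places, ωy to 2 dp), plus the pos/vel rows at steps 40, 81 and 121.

State at t = 0.6722 s:
  obj    pos=(+1.068,-0.305) vel=(+2.794,-1.067) ωy=+38.33

Key-timestep trajectory:
   step    t(s)  obj.x    obj.z    obj.vx   obj.vz 
     40  0.1660   +0.186  +0.032  +0.691  -0.262
     81  0.3361   +0.364  -0.036  +1.397  -0.534
    121  0.5021   +0.653  -0.147  +2.087  -0.797


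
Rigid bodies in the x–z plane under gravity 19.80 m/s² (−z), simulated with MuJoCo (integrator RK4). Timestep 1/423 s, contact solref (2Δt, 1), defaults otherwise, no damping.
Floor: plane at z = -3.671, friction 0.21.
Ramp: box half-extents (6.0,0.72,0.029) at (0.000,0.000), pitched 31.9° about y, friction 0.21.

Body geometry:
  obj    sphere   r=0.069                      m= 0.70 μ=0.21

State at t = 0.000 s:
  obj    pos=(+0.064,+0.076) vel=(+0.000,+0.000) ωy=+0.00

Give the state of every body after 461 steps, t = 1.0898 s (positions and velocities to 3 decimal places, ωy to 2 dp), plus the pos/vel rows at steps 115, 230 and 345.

State at t = 1.0898 s:
  obj    pos=(+3.832,-2.270) vel=(+6.915,-4.304) ωy=+118.03

Key-timestep trajectory:
   step    t(s)  obj.x    obj.z    obj.vx   obj.vz 
    115  0.2719   +0.298  -0.070  +1.725  -1.074
    230  0.5437   +1.002  -0.508  +3.450  -2.148
    345  0.8156   +2.174  -1.238  +5.175  -3.221


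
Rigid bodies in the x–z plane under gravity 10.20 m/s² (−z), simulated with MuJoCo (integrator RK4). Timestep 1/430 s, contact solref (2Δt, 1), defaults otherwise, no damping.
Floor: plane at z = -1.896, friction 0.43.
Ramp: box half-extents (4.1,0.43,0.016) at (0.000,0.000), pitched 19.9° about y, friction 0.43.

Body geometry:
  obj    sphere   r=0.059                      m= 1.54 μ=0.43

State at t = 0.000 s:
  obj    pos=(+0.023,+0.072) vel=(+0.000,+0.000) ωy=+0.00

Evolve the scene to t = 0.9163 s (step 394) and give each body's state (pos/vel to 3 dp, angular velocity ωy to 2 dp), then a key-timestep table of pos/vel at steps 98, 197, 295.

State at t = 0.9163 s:
  obj    pos=(+1.002,-0.283) vel=(+2.137,-0.773) ωy=+38.51

Key-timestep trajectory:
   step    t(s)  obj.x    obj.z    obj.vx   obj.vz 
     98  0.2279   +0.083  +0.050  +0.531  -0.192
    197  0.4581   +0.268  -0.017  +1.068  -0.387
    295  0.6860   +0.572  -0.127  +1.600  -0.579


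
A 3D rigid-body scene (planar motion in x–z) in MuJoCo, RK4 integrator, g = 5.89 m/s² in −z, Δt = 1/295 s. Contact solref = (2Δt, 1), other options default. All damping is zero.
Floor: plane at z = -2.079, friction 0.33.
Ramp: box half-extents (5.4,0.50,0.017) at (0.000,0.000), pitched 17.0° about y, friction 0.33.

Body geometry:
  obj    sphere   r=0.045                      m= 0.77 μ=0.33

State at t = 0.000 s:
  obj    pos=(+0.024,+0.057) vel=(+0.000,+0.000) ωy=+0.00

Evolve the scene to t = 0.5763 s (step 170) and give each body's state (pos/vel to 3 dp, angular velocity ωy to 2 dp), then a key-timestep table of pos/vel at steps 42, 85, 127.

State at t = 0.5763 s:
  obj    pos=(+0.219,-0.002) vel=(+0.678,-0.207) ωy=+15.75

Key-timestep trajectory:
   step    t(s)  obj.x    obj.z    obj.vx   obj.vz 
     42  0.1424   +0.036  +0.054  +0.168  -0.051
     85  0.2881   +0.073  +0.043  +0.339  -0.104
    127  0.4305   +0.133  +0.024  +0.506  -0.155


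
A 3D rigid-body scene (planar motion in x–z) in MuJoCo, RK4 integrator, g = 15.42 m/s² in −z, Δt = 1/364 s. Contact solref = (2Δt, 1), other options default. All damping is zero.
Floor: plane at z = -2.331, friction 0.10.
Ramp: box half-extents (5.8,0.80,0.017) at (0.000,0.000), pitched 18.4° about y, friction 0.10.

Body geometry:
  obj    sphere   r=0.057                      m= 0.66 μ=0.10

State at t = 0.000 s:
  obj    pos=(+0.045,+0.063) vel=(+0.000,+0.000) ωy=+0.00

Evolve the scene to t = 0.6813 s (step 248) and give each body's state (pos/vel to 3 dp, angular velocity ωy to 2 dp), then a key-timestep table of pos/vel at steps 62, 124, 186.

State at t = 0.6813 s:
  obj    pos=(+0.811,-0.192) vel=(+2.248,-0.748) ωy=+41.55

Key-timestep trajectory:
   step    t(s)  obj.x    obj.z    obj.vx   obj.vz 
     62  0.1703   +0.093  +0.047  +0.562  -0.187
    124  0.3407   +0.236  -0.001  +1.124  -0.374
    186  0.5110   +0.476  -0.080  +1.686  -0.561


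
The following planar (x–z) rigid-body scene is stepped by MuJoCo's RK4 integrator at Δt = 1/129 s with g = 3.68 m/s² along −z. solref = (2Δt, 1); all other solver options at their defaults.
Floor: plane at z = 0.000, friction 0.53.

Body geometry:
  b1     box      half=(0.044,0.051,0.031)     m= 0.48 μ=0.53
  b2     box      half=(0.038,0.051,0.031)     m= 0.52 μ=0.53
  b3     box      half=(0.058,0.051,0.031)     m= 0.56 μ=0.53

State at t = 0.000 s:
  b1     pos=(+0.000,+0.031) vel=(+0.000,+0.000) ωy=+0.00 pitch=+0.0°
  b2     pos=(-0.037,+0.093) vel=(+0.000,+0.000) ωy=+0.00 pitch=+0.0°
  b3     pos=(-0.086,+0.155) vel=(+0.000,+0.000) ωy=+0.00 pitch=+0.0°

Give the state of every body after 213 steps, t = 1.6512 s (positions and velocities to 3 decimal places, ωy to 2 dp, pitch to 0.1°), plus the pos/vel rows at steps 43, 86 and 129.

State at t = 1.6512 s:
  b1     pos=(+0.000,+0.031) vel=(+0.000,+0.000) ωy=+0.00 pitch=+0.0°
  b2     pos=(-0.083,+0.038) vel=(+0.000,+0.000) ωy=+0.00 pitch=-90.0°
  b3     pos=(-0.281,+0.031) vel=(+0.000,+0.000) ωy=+0.00 pitch=+180.0°

Key-timestep trajectory:
   step    t(s)  b1.x    b1.z    b1.vx   b1.vz   b2.x    b2.z    b2.vx   b2.vz   b3.x    b3.z    b3.vx   b3.vz 
     43  0.3333   +0.000  +0.031  +0.000  +0.000   -0.059  +0.090  -0.152  -0.087   -0.138  +0.105  -0.264  -0.489
     86  0.6667   +0.000  +0.031  +0.000  +0.000   -0.083  +0.038  +0.000  +0.000   -0.209  +0.065  -0.103  +0.021
    129  1.0000   +0.000  +0.031  +0.000  +0.000   -0.083  +0.038  +0.000  +0.000   -0.237  +0.064  -0.124  -0.029


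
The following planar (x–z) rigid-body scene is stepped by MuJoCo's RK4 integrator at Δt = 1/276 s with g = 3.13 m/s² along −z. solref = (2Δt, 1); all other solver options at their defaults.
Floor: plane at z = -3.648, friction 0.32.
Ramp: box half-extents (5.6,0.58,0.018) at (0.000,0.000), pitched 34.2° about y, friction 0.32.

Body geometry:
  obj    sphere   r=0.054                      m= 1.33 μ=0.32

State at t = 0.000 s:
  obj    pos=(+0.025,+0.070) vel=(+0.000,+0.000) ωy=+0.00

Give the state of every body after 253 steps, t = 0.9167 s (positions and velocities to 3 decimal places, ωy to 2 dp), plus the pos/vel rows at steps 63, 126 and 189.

State at t = 0.9167 s:
  obj    pos=(+0.462,-0.227) vel=(+0.953,-0.648) ωy=+21.33

Key-timestep trajectory:
   step    t(s)  obj.x    obj.z    obj.vx   obj.vz 
     63  0.2283   +0.052  +0.052  +0.237  -0.161
    126  0.4565   +0.133  -0.004  +0.475  -0.323
    189  0.6848   +0.269  -0.096  +0.712  -0.484


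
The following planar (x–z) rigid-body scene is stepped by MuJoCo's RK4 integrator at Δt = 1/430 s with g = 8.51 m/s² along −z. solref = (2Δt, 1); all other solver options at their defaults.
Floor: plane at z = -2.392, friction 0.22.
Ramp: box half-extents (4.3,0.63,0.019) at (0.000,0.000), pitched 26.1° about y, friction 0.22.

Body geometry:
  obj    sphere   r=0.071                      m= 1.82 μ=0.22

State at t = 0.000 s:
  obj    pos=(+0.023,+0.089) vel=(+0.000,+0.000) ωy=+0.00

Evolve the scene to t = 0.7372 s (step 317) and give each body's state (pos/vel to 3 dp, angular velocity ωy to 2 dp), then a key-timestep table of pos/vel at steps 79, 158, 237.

State at t = 0.7372 s:
  obj    pos=(+0.676,-0.231) vel=(+1.771,-0.867) ωy=+27.76

Key-timestep trajectory:
   step    t(s)  obj.x    obj.z    obj.vx   obj.vz 
     79  0.1837   +0.064  +0.069  +0.441  -0.216
    158  0.3674   +0.185  +0.010  +0.883  -0.432
    237  0.5512   +0.388  -0.090  +1.324  -0.648


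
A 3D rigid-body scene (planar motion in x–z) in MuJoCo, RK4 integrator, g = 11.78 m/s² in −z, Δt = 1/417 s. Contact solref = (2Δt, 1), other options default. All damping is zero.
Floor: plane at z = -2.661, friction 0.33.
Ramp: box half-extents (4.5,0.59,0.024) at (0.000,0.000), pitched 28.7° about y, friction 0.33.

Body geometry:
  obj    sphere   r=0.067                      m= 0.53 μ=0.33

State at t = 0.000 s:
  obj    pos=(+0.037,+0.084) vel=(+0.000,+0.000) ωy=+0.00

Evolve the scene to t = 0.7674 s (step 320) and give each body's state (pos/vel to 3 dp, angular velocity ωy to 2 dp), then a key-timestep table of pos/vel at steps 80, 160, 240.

State at t = 0.7674 s:
  obj    pos=(+1.081,-0.488) vel=(+2.720,-1.489) ωy=+46.28

Key-timestep trajectory:
   step    t(s)  obj.x    obj.z    obj.vx   obj.vz 
     80  0.1918   +0.102  +0.048  +0.680  -0.372
    160  0.3837   +0.298  -0.059  +1.360  -0.745
    240  0.5755   +0.624  -0.238  +2.040  -1.117


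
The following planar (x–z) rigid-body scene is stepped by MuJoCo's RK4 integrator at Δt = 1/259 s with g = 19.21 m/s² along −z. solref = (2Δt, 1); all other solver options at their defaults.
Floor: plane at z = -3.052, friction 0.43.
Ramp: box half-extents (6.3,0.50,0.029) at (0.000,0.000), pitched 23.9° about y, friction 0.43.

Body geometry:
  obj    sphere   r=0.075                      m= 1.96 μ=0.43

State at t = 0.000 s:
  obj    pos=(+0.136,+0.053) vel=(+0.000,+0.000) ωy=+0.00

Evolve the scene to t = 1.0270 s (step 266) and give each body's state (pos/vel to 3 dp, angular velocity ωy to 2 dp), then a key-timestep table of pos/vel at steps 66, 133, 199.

State at t = 1.0270 s:
  obj    pos=(+2.817,-1.134) vel=(+5.220,-2.313) ωy=+76.12

Key-timestep trajectory:
   step    t(s)  obj.x    obj.z    obj.vx   obj.vz 
     66  0.2548   +0.301  -0.020  +1.295  -0.574
    133  0.5135   +0.806  -0.244  +2.610  -1.157
    199  0.7683   +1.636  -0.611  +3.905  -1.730
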